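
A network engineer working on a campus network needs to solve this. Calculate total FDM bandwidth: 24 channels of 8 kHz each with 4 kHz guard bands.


Given: 24 channels, 8 kHz each, guard = 4 kHz
Channel bandwidth = 24 * 8 = 192 kHz
Guard bands = 23 gaps * 4 kHz = 92 kHz
Total = 192 + 92 = 284 kHz

284


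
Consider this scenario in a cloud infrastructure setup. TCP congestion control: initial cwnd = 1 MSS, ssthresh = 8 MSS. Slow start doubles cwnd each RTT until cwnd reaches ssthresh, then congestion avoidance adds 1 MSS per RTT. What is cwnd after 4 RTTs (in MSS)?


RTT 0: cwnd = 1 MSS (initial)
RTT 1: cwnd = 2 MSS (slow start, doubled)
RTT 2: cwnd = 4 MSS (slow start, doubled)
RTT 3: cwnd = 8 MSS (slow start, doubled)
RTT 4: cwnd = 9 MSS (congestion avoidance, +1)

9


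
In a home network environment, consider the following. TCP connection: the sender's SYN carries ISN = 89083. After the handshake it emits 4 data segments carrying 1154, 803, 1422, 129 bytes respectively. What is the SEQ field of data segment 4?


The SYN occupies sequence number ISN = 89083, so the first data byte is ISN + 1 = 89084.
SEQ of data segment i = (ISN + 1) + sum of payload sizes of segments 1..i-1.
Segment 1: SEQ = 89084, payload = 1154 bytes
Segment 2: SEQ = 90238, payload = 803 bytes
Segment 3: SEQ = 91041, payload = 1422 bytes
Segment 4: SEQ = 92463, payload = 129 bytes
SEQ of segment 4 = 89084 + 1154 + 803 + 1422 = 92463

92463


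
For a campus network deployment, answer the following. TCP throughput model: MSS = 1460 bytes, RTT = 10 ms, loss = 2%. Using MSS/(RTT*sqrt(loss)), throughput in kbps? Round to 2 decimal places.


Given: MSS = 1460 bytes, RTT = 10 ms, loss = 2%
RTT in seconds = 10 / 1000 = 0.01
Loss rate = 2% = 0.02
sqrt(loss) = sqrt(0.02) = 0.141421356237
Throughput (bytes/s) = 1460 / (0.01 * 0.141421356237) = 1032375.9005
Throughput (kbps) = 1032375.9005 * 8 / 1000 = 8259.007204 -> 8259.01 kbps (2 dp)

8259.01


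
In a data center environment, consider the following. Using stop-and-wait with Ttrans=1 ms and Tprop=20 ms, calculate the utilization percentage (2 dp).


Given: Ttrans = 1 ms, Tprop = 20 ms
RTT = 2 * Tprop = 2 * 20 = 40 ms
U = Ttrans / (Ttrans + RTT)
U = 1 / (1 + 40)
U = 1 / 41 = 0.02439
U% = 2.44%

2.44


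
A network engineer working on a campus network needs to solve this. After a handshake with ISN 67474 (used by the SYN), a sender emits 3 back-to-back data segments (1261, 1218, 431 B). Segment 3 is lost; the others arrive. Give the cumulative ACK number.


SYN uses sequence number 67474; first data byte = ISN + 1 = 67475.
Segment 1: SEQ = 67475, len = 1261 B, covers [67475, 68735]
Segment 2: SEQ = 68736, len = 1218 B, covers [68736, 69953]
Segment 3: SEQ = 69954, len = 431 B, covers [69954, 70384] [LOST]
In-order data received: bytes [67475, 69953] (segments 1..2).
Segment 3 missing -> gap begins at byte 69954.
Cumulative ACK = next expected in-order byte = 67475 + 1261 + 1218 = 69954

69954


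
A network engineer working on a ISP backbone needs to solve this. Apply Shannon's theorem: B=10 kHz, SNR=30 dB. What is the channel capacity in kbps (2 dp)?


Given: B = 10 kHz, SNR = 30 dB
SNR linear = 10^(30/10) = 1000
1 + SNR = 1001
log2(1001) = 9.9672262588
C = 10 * 1000 * 9.9672262588 = 99672.2626 bps
C = 99.672263 kbps -> 99.67 kbps (2 dp)

99.67


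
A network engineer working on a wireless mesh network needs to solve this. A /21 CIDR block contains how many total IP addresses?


Given: CIDR prefix /21
Host bits = 32 - 21 = 11
Total addresses = 2^11 = 2048

2048


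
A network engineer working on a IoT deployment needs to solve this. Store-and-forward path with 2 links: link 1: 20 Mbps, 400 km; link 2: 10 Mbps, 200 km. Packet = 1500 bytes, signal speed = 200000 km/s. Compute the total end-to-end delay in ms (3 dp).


Packet = 1500 bytes = 12000 bits. Store-and-forward: sum (t_trans + t_prop) per link.
Link 1: t_trans = 12000/(20*10^6) s = 0.6000 ms; t_prop = 400/200000 s = 2.0000 ms; subtotal = 2.6000 ms
Link 2: t_trans = 12000/(10*10^6) s = 1.2000 ms; t_prop = 200/200000 s = 1.0000 ms; subtotal = 2.2000 ms
End-to-end = 2.6000 + 2.2000 = 4.8000 ms -> 4.800 ms (3 dp)

4.800


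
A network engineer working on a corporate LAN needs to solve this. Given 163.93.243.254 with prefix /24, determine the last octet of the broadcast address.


Given: IP = 163.93.243.254, prefix = /24
Host bits = 32 - 24 = 8
Network last octet = 254 AND mask = 0
Host part size = 2^8 - 1 = 255
Broadcast last octet = 0 OR 255 = 255

255


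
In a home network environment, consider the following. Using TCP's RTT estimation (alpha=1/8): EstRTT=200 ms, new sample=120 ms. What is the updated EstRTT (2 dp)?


Given: EstRTT = 200 ms, SampleRTT = 120 ms, alpha = 1/8
New EstRTT = (1 - alpha) * EstRTT + alpha * SampleRTT
(7/8) * 200 = 175
(1/8) * 120 = 15
New EstRTT = 175 + 15 = 190 ms -> 190.00 ms (2 dp)

190.00


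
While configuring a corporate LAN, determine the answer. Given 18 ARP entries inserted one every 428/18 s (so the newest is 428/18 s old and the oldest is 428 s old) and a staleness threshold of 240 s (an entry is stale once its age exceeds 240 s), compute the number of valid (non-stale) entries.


Ages are k * 428/18 s for k = 1..18 (spacing = 23.7778 s).
Entry k is valid iff k * 428/18 <= 240 iff k <= 18 * 240 / 428 = 10.0935
n_valid = floor(10.0935) = 10
(n_stale = 18 - 10 = 8)

10


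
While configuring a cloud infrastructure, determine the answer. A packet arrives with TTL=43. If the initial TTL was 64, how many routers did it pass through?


Given: initial TTL = 64, received TTL = 43
Hops = initial TTL - received TTL
Hops = 64 - 43 = 21

21


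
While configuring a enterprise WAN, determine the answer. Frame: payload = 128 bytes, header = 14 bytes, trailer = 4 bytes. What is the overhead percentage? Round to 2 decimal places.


Given: payload = 128 B, header = 14 B, trailer = 4 B
Overhead bytes = header + trailer = 14 + 4 = 18
Total frame = payload + overhead = 128 + 18 = 146
Overhead % = 18 / 146 * 100 = 12.3288% -> 12.33% (2 dp)

12.33


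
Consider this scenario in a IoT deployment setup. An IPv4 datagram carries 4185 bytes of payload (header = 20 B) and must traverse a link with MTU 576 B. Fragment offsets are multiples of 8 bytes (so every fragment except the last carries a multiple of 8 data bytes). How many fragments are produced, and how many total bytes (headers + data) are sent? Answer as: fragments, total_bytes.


Max data per non-final fragment = floor((MTU - header)/8)*8 = floor((576 - 20)/8)*8 = floor(556/8)*8 = 552 B
Final fragment needs no 8-byte alignment: it can carry up to MTU - header = 556 B
Non-final fragments needed = ceil((payload - 556) / 552) = ceil(3629/552) = ceil(6.5743) = 7
Number of fragments = 7 + 1 = 8
Fragment sizes (data): 7 * 552 B + 321 B (last, 321 <= 556 OK)
Total bytes sent = payload + n_frags * header = 4185 + 8*20 = 4185 + 160 = 4345 B

8, 4345


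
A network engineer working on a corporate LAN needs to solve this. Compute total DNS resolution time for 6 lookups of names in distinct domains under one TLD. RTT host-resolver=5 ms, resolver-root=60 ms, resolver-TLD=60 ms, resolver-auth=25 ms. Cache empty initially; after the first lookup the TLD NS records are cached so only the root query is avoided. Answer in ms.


Lookup 1 (cold cache): local + root + TLD + auth = 5 + 60 + 60 + 25 = 150 ms
Lookups 2..6 (TLD NS cached -> skip root; new domain -> still ask TLD and auth): local + TLD + auth = 5 + 60 + 25 = 90 ms each
Remaining 5 lookups: 5 * 90 = 450 ms
Total = 150 + 450 = 600 ms

600


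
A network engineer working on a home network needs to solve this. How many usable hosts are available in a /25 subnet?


Given: subnet mask /25
Host bits = 32 - 25 = 7
Total addresses = 2^7 = 128
Usable hosts = 128 - 2 (network + broadcast) = 126

126


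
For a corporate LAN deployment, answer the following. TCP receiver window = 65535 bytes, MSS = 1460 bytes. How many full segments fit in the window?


Given: RWND = 65535 bytes, MSS = 1460 bytes
Full segments = floor(RWND / MSS)
Full segments = floor(65535 / 1460)
Full segments = floor(44.887) = 44

44


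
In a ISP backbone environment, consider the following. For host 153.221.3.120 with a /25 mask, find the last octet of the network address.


Given: IP = 153.221.3.120, prefix = /25
Subnet mask = 255.255.255.128
Last octet of IP: 120
Last octet of mask: 128
Network last octet = 120 AND 128 = 0

0


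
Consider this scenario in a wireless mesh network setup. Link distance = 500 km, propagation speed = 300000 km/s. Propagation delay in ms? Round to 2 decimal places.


Given: distance = 500 km, speed = 300000 km/s
Delay = distance / speed = 500 / 300000 seconds
Delay in ms = 500 * 1000 / 300000
Delay = 1.6667 ms
Rounded to 2 dp = 1.67 ms

1.67


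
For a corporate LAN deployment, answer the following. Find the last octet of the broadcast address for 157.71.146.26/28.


Given: IP = 157.71.146.26, prefix = /28
Host bits = 32 - 28 = 4
Network last octet = 26 AND mask = 16
Host part size = 2^4 - 1 = 15
Broadcast last octet = 16 OR 15 = 31

31


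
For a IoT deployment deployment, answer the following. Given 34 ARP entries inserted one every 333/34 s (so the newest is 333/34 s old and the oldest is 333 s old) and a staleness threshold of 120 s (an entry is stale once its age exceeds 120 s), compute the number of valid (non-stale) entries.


Ages are k * 333/34 s for k = 1..34 (spacing = 9.7941 s).
Entry k is valid iff k * 333/34 <= 120 iff k <= 34 * 120 / 333 = 12.2523
n_valid = floor(12.2523) = 12
(n_stale = 34 - 12 = 22)

12


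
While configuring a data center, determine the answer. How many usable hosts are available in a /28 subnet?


Given: subnet mask /28
Host bits = 32 - 28 = 4
Total addresses = 2^4 = 16
Usable hosts = 16 - 2 (network + broadcast) = 14

14


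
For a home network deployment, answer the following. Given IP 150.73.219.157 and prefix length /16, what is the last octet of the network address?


Given: IP = 150.73.219.157, prefix = /16
Subnet mask = 255.255.0.0
Last octet of IP: 157
Last octet of mask: 0
Network last octet = 157 AND 0 = 0

0


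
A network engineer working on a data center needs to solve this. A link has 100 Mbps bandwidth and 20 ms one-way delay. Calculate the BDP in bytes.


Given: bandwidth = 100 Mbps, delay = 20 ms
BDP in bits = 100 * 10^6 * 20 / 1000
BDP in bits = 2000000
BDP in bytes = 2000000 / 8 = 250000

250000


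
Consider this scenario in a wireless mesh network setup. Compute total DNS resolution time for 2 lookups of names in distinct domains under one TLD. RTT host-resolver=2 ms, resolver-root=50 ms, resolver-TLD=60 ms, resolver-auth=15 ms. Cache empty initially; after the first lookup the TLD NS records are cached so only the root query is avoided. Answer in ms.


Lookup 1 (cold cache): local + root + TLD + auth = 2 + 50 + 60 + 15 = 127 ms
Lookups 2..2 (TLD NS cached -> skip root; new domain -> still ask TLD and auth): local + TLD + auth = 2 + 60 + 15 = 77 ms each
Remaining 1 lookups: 1 * 77 = 77 ms
Total = 127 + 77 = 204 ms

204


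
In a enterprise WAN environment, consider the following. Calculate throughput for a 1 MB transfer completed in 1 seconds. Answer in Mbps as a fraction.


Given: file = 1 MB, time = 1 s
File in Mb = 1 * 8 = 8 Mb
Throughput = 8 / 1 Mbps
Throughput = 8 Mbps

8


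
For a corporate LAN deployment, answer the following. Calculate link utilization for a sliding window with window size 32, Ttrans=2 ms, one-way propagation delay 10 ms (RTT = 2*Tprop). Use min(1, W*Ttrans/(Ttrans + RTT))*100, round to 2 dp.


Given: W = 32, Ttrans = 2 ms, RTT = 20 ms (= 2 * Tprop, Tprop = 10 ms)
Cycle time = Ttrans + RTT = 2 + 20 = 22 ms (first packet sent until its ACK returns)
W * Ttrans = 32 * 2 = 64 ms of sending per cycle
W * Ttrans / (Ttrans + RTT) = 64 / 22 = 2.909091
U = min(1, 2.909091) = 1.000000
U% = 100.00%

100.00


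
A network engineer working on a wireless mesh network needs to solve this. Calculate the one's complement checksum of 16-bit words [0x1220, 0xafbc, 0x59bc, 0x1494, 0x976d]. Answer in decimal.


Given words: [0x1220, 0xafbc, 0x59bc, 0x1494, 0x976d]
Step 1: Sum all words
Raw sum = 4640 + 44988 + 22972 + 5268 + 38765 = 116633
Step 2: Fold carry: (51097 + 1) = 51098
One's complement = ~51098 & 0xFFFF = 14437

14437


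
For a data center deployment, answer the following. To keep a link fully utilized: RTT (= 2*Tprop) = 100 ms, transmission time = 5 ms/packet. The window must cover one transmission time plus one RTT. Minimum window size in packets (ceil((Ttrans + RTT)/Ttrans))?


Given: Ttrans = 5 ms, RTT = 100 ms (= 2 * Tprop, Tprop = 50 ms)
Time until first ACK returns = Ttrans + RTT = 5 + 100 = 105 ms
Need W * Ttrans >= Ttrans + RTT  ->  W >= (Ttrans + RTT) / Ttrans
(Ttrans + RTT) / Ttrans = 105 / 5 = 21
W_min = ceil(21) = 21

21


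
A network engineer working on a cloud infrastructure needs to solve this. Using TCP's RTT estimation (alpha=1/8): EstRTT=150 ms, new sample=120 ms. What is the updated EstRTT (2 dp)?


Given: EstRTT = 150 ms, SampleRTT = 120 ms, alpha = 1/8
New EstRTT = (1 - alpha) * EstRTT + alpha * SampleRTT
(7/8) * 150 = 131.25
(1/8) * 120 = 15
New EstRTT = 131.25 + 15 = 146.25 ms -> 146.25 ms (2 dp)

146.25


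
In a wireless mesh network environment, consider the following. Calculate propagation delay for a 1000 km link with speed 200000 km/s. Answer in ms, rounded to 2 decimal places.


Given: distance = 1000 km, speed = 200000 km/s
Delay = distance / speed = 1000 / 200000 seconds
Delay in ms = 1000 * 1000 / 200000
Delay = 5.0000 ms
Rounded to 2 dp = 5.00 ms

5.00


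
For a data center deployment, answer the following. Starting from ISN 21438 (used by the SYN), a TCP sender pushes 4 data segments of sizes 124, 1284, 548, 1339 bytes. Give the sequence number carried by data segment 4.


The SYN occupies sequence number ISN = 21438, so the first data byte is ISN + 1 = 21439.
SEQ of data segment i = (ISN + 1) + sum of payload sizes of segments 1..i-1.
Segment 1: SEQ = 21439, payload = 124 bytes
Segment 2: SEQ = 21563, payload = 1284 bytes
Segment 3: SEQ = 22847, payload = 548 bytes
Segment 4: SEQ = 23395, payload = 1339 bytes
SEQ of segment 4 = 21439 + 124 + 1284 + 548 = 23395

23395


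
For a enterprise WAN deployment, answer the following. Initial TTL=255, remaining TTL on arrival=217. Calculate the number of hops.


Given: initial TTL = 255, received TTL = 217
Hops = initial TTL - received TTL
Hops = 255 - 217 = 38

38


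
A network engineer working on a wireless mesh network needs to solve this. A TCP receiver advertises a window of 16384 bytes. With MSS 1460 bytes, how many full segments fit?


Given: RWND = 16384 bytes, MSS = 1460 bytes
Full segments = floor(RWND / MSS)
Full segments = floor(16384 / 1460)
Full segments = floor(11.2219) = 11

11


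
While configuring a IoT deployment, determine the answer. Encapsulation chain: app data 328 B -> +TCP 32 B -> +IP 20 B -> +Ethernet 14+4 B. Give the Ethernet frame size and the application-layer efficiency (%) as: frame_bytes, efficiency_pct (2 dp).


TCP segment = 328 + 32 = 360 B
IP packet = 360 + 20 = 380 B
Ethernet frame = 380 + 14 + 4 = 398 B
Efficiency = app / frame = 328 / 398 = 0.824121 = 82.4121% -> 82.41% (2 dp)

398, 82.41


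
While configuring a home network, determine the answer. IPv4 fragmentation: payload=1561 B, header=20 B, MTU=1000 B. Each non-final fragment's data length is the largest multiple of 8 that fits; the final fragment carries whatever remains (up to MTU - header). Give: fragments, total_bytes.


Max data per non-final fragment = floor((MTU - header)/8)*8 = floor((1000 - 20)/8)*8 = floor(980/8)*8 = 976 B
Final fragment needs no 8-byte alignment: it can carry up to MTU - header = 980 B
Non-final fragments needed = ceil((payload - 980) / 976) = ceil(581/976) = ceil(0.5953) = 1
Number of fragments = 1 + 1 = 2
Fragment sizes (data): 1 * 976 B + 585 B (last, 585 <= 980 OK)
Total bytes sent = payload + n_frags * header = 1561 + 2*20 = 1561 + 40 = 1601 B

2, 1601


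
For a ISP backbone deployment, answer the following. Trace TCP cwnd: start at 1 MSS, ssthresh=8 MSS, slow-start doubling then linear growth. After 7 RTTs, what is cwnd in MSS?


RTT 0: cwnd = 1 MSS (initial)
RTT 1: cwnd = 2 MSS (slow start, doubled)
RTT 2: cwnd = 4 MSS (slow start, doubled)
RTT 3: cwnd = 8 MSS (slow start, doubled)
RTT 4: cwnd = 9 MSS (congestion avoidance, +1)
RTT 5: cwnd = 10 MSS (congestion avoidance, +1)
RTT 6: cwnd = 11 MSS (congestion avoidance, +1)
RTT 7: cwnd = 12 MSS (congestion avoidance, +1)

12


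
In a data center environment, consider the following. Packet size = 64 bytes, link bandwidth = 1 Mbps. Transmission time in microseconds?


Given: packet = 64 bytes, bandwidth = 1 Mbps
Packet in bits = 64 * 8 = 512 bits
Bandwidth = 1 * 10^6 = 1000000 bps
Time = 512 / 1000000 seconds
Time in us = 512 * 10^6 / 1000000 = 512

512


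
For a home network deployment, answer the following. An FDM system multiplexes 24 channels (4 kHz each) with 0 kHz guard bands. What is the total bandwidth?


Given: 24 channels, 4 kHz each, guard = 0 kHz
Channel bandwidth = 24 * 4 = 96 kHz
Guard bands = 23 gaps * 0 kHz = 0 kHz
Total = 96 + 0 = 96 kHz

96


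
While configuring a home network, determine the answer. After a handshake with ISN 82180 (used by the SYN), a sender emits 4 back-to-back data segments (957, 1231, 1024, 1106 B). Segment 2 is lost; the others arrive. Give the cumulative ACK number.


SYN uses sequence number 82180; first data byte = ISN + 1 = 82181.
Segment 1: SEQ = 82181, len = 957 B, covers [82181, 83137]
Segment 2: SEQ = 83138, len = 1231 B, covers [83138, 84368] [LOST]
Segment 3: SEQ = 84369, len = 1024 B, covers [84369, 85392]
Segment 4: SEQ = 85393, len = 1106 B, covers [85393, 86498]
In-order data received: bytes [82181, 83137] (segments 1..1).
Segment 2 missing -> gap begins at byte 83138; later segments buffered out of order.
Cumulative ACK = next expected in-order byte = 82181 + 957 = 83138

83138


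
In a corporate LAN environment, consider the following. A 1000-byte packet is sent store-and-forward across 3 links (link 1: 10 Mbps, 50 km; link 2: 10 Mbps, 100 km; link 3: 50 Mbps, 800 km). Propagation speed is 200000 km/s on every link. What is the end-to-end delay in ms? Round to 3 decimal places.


Packet = 1000 bytes = 8000 bits. Store-and-forward: sum (t_trans + t_prop) per link.
Link 1: t_trans = 8000/(10*10^6) s = 0.8000 ms; t_prop = 50/200000 s = 0.2500 ms; subtotal = 1.0500 ms
Link 2: t_trans = 8000/(10*10^6) s = 0.8000 ms; t_prop = 100/200000 s = 0.5000 ms; subtotal = 1.3000 ms
Link 3: t_trans = 8000/(50*10^6) s = 0.1600 ms; t_prop = 800/200000 s = 4.0000 ms; subtotal = 4.1600 ms
End-to-end = 1.0500 + 1.3000 + 4.1600 = 6.5100 ms -> 6.510 ms (3 dp)

6.510


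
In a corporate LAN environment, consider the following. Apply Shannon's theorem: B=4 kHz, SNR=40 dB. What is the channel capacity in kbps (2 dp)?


Given: B = 4 kHz, SNR = 40 dB
SNR linear = 10^(40/10) = 10000
1 + SNR = 10001
log2(10001) = 13.2878566418
C = 4 * 1000 * 13.2878566418 = 53151.4266 bps
C = 53.151427 kbps -> 53.15 kbps (2 dp)

53.15


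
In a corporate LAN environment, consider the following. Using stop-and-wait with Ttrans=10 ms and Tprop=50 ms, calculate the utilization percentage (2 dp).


Given: Ttrans = 10 ms, Tprop = 50 ms
RTT = 2 * Tprop = 2 * 50 = 100 ms
U = Ttrans / (Ttrans + RTT)
U = 10 / (10 + 100)
U = 10 / 110 = 0.090909
U% = 9.09%

9.09


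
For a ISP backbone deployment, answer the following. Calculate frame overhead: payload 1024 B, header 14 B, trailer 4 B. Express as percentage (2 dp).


Given: payload = 1024 B, header = 14 B, trailer = 4 B
Overhead bytes = header + trailer = 14 + 4 = 18
Total frame = payload + overhead = 1024 + 18 = 1042
Overhead % = 18 / 1042 * 100 = 1.7274% -> 1.73% (2 dp)

1.73


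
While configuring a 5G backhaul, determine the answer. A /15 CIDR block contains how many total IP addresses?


Given: CIDR prefix /15
Host bits = 32 - 15 = 17
Total addresses = 2^17 = 131072

131072


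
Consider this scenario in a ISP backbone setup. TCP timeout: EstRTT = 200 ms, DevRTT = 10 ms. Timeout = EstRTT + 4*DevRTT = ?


Given: EstRTT = 200 ms, DevRTT = 10 ms
Timeout = EstRTT + 4 * DevRTT
4 * DevRTT = 4 * 10 = 40
Timeout = 200 + 40 = 240 ms

240


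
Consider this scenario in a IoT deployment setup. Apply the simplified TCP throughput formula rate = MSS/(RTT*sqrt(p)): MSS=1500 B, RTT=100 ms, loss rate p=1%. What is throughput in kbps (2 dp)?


Given: MSS = 1500 bytes, RTT = 100 ms, loss = 1%
RTT in seconds = 100 / 1000 = 0.1
Loss rate = 1% = 0.01
sqrt(loss) = sqrt(0.01) = 0.1
Throughput (bytes/s) = 1500 / (0.1 * 0.1) = 150000.0000
Throughput (kbps) = 150000.0000 * 8 / 1000 = 1200.000000 -> 1200.00 kbps (2 dp)

1200.00


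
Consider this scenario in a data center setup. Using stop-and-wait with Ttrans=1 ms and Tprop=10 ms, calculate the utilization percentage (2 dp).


Given: Ttrans = 1 ms, Tprop = 10 ms
RTT = 2 * Tprop = 2 * 10 = 20 ms
U = Ttrans / (Ttrans + RTT)
U = 1 / (1 + 20)
U = 1 / 21 = 0.047619
U% = 4.76%

4.76


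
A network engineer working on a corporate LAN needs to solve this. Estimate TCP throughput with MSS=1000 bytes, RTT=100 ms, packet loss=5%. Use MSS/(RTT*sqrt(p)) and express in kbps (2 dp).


Given: MSS = 1000 bytes, RTT = 100 ms, loss = 5%
RTT in seconds = 100 / 1000 = 0.1
Loss rate = 5% = 0.05
sqrt(loss) = sqrt(0.05) = 0.223606797750
Throughput (bytes/s) = 1000 / (0.1 * 0.223606797750) = 44721.3595
Throughput (kbps) = 44721.3595 * 8 / 1000 = 357.770876 -> 357.77 kbps (2 dp)

357.77


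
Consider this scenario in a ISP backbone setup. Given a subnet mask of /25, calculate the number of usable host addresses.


Given: subnet mask /25
Host bits = 32 - 25 = 7
Total addresses = 2^7 = 128
Usable hosts = 128 - 2 (network + broadcast) = 126

126


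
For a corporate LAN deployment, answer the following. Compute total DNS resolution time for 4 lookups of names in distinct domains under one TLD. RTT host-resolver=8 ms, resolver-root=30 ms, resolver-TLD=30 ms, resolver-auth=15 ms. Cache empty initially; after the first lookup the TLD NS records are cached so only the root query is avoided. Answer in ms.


Lookup 1 (cold cache): local + root + TLD + auth = 8 + 30 + 30 + 15 = 83 ms
Lookups 2..4 (TLD NS cached -> skip root; new domain -> still ask TLD and auth): local + TLD + auth = 8 + 30 + 15 = 53 ms each
Remaining 3 lookups: 3 * 53 = 159 ms
Total = 83 + 159 = 242 ms

242


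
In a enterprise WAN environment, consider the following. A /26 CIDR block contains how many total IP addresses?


Given: CIDR prefix /26
Host bits = 32 - 26 = 6
Total addresses = 2^6 = 64

64


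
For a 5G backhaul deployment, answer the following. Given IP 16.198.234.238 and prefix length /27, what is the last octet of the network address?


Given: IP = 16.198.234.238, prefix = /27
Subnet mask = 255.255.255.224
Last octet of IP: 238
Last octet of mask: 224
Network last octet = 238 AND 224 = 224

224


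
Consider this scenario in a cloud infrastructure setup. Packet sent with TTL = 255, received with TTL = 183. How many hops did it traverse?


Given: initial TTL = 255, received TTL = 183
Hops = initial TTL - received TTL
Hops = 255 - 183 = 72

72


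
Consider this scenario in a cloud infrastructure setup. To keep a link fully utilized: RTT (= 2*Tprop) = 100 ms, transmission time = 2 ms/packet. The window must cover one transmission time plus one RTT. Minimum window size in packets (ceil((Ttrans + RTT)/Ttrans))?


Given: Ttrans = 2 ms, RTT = 100 ms (= 2 * Tprop, Tprop = 50 ms)
Time until first ACK returns = Ttrans + RTT = 2 + 100 = 102 ms
Need W * Ttrans >= Ttrans + RTT  ->  W >= (Ttrans + RTT) / Ttrans
(Ttrans + RTT) / Ttrans = 102 / 2 = 51
W_min = ceil(51) = 51

51


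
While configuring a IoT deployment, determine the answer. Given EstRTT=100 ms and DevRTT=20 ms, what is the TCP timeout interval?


Given: EstRTT = 100 ms, DevRTT = 20 ms
Timeout = EstRTT + 4 * DevRTT
4 * DevRTT = 4 * 20 = 80
Timeout = 100 + 80 = 180 ms

180


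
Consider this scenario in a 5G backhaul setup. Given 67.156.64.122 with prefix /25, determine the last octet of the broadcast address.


Given: IP = 67.156.64.122, prefix = /25
Host bits = 32 - 25 = 7
Network last octet = 122 AND mask = 0
Host part size = 2^7 - 1 = 127
Broadcast last octet = 0 OR 127 = 127

127


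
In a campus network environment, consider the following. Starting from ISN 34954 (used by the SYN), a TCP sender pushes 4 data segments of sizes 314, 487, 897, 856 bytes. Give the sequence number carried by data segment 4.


The SYN occupies sequence number ISN = 34954, so the first data byte is ISN + 1 = 34955.
SEQ of data segment i = (ISN + 1) + sum of payload sizes of segments 1..i-1.
Segment 1: SEQ = 34955, payload = 314 bytes
Segment 2: SEQ = 35269, payload = 487 bytes
Segment 3: SEQ = 35756, payload = 897 bytes
Segment 4: SEQ = 36653, payload = 856 bytes
SEQ of segment 4 = 34955 + 314 + 487 + 897 = 36653

36653


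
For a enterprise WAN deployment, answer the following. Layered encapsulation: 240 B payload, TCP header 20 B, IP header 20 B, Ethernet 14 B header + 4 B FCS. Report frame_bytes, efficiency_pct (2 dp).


TCP segment = 240 + 20 = 260 B
IP packet = 260 + 20 = 280 B
Ethernet frame = 280 + 14 + 4 = 298 B
Efficiency = app / frame = 240 / 298 = 0.805369 = 80.5369% -> 80.54% (2 dp)

298, 80.54


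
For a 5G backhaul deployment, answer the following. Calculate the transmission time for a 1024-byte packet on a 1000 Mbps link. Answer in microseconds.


Given: packet = 1024 bytes, bandwidth = 1000 Mbps
Packet in bits = 1024 * 8 = 8192 bits
Bandwidth = 1000 * 10^6 = 1000000000 bps
Time = 8192 / 1000000000 seconds
Time in us = 8192 * 10^6 / 1000000000 = 8.192

8.192


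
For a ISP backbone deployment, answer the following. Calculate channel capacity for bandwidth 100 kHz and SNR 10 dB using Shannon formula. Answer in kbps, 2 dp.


Given: B = 100 kHz, SNR = 10 dB
SNR linear = 10^(10/10) = 10
1 + SNR = 11
log2(11) = 3.4594316186
C = 100 * 1000 * 3.4594316186 = 345943.1619 bps
C = 345.943162 kbps -> 345.94 kbps (2 dp)

345.94


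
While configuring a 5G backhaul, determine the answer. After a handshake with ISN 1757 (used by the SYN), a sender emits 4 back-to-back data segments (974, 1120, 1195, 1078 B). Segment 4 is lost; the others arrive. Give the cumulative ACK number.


SYN uses sequence number 1757; first data byte = ISN + 1 = 1758.
Segment 1: SEQ = 1758, len = 974 B, covers [1758, 2731]
Segment 2: SEQ = 2732, len = 1120 B, covers [2732, 3851]
Segment 3: SEQ = 3852, len = 1195 B, covers [3852, 5046]
Segment 4: SEQ = 5047, len = 1078 B, covers [5047, 6124] [LOST]
In-order data received: bytes [1758, 5046] (segments 1..3).
Segment 4 missing -> gap begins at byte 5047.
Cumulative ACK = next expected in-order byte = 1758 + 974 + 1120 + 1195 = 5047

5047


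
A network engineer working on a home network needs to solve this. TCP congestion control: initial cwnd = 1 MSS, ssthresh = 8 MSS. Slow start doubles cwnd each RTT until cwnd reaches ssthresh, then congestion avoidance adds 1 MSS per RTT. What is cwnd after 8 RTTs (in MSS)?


RTT 0: cwnd = 1 MSS (initial)
RTT 1: cwnd = 2 MSS (slow start, doubled)
RTT 2: cwnd = 4 MSS (slow start, doubled)
RTT 3: cwnd = 8 MSS (slow start, doubled)
RTT 4: cwnd = 9 MSS (congestion avoidance, +1)
RTT 5: cwnd = 10 MSS (congestion avoidance, +1)
RTT 6: cwnd = 11 MSS (congestion avoidance, +1)
RTT 7: cwnd = 12 MSS (congestion avoidance, +1)
RTT 8: cwnd = 13 MSS (congestion avoidance, +1)

13


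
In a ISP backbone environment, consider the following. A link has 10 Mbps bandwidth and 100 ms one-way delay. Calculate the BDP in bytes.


Given: bandwidth = 10 Mbps, delay = 100 ms
BDP in bits = 10 * 10^6 * 100 / 1000
BDP in bits = 1000000
BDP in bytes = 1000000 / 8 = 125000

125000


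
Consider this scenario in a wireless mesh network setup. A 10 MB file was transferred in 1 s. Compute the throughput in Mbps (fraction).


Given: file = 10 MB, time = 1 s
File in Mb = 10 * 8 = 80 Mb
Throughput = 80 / 1 Mbps
Throughput = 80 Mbps

80


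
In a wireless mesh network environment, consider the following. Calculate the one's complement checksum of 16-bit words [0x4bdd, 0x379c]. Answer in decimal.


Given words: [0x4bdd, 0x379c]
Step 1: Sum all words
Raw sum = 19421 + 14236 = 33657
One's complement = ~33657 & 0xFFFF = 31878

31878


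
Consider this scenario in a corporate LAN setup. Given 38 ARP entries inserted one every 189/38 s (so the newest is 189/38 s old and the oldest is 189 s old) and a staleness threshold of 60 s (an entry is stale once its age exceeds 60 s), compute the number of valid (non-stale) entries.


Ages are k * 189/38 s for k = 1..38 (spacing = 4.9737 s).
Entry k is valid iff k * 189/38 <= 60 iff k <= 38 * 60 / 189 = 12.0635
n_valid = floor(12.0635) = 12
(n_stale = 38 - 12 = 26)

12


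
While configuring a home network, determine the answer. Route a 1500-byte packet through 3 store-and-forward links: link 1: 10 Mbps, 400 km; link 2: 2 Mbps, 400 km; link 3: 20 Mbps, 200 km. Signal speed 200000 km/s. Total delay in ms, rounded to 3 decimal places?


Packet = 1500 bytes = 12000 bits. Store-and-forward: sum (t_trans + t_prop) per link.
Link 1: t_trans = 12000/(10*10^6) s = 1.2000 ms; t_prop = 400/200000 s = 2.0000 ms; subtotal = 3.2000 ms
Link 2: t_trans = 12000/(2*10^6) s = 6.0000 ms; t_prop = 400/200000 s = 2.0000 ms; subtotal = 8.0000 ms
Link 3: t_trans = 12000/(20*10^6) s = 0.6000 ms; t_prop = 200/200000 s = 1.0000 ms; subtotal = 1.6000 ms
End-to-end = 3.2000 + 8.0000 + 1.6000 = 12.8000 ms -> 12.800 ms (3 dp)

12.800


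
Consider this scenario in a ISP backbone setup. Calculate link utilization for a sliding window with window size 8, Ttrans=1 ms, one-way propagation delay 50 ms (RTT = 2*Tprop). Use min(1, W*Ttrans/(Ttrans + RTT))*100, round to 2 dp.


Given: W = 8, Ttrans = 1 ms, RTT = 100 ms (= 2 * Tprop, Tprop = 50 ms)
Cycle time = Ttrans + RTT = 1 + 100 = 101 ms (first packet sent until its ACK returns)
W * Ttrans = 8 * 1 = 8 ms of sending per cycle
W * Ttrans / (Ttrans + RTT) = 8 / 101 = 0.079208
U = min(1, 0.079208) = 0.079208
U% = 7.92%

7.92


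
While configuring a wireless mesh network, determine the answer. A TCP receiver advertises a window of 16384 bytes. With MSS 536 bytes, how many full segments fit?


Given: RWND = 16384 bytes, MSS = 536 bytes
Full segments = floor(RWND / MSS)
Full segments = floor(16384 / 536)
Full segments = floor(30.5672) = 30

30


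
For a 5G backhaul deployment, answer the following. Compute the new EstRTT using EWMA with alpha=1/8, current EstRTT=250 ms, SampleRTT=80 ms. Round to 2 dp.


Given: EstRTT = 250 ms, SampleRTT = 80 ms, alpha = 1/8
New EstRTT = (1 - alpha) * EstRTT + alpha * SampleRTT
(7/8) * 250 = 218.75
(1/8) * 80 = 10
New EstRTT = 218.75 + 10 = 228.75 ms -> 228.75 ms (2 dp)

228.75


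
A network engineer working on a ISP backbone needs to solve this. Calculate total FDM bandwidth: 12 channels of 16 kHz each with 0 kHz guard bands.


Given: 12 channels, 16 kHz each, guard = 0 kHz
Channel bandwidth = 12 * 16 = 192 kHz
Guard bands = 11 gaps * 0 kHz = 0 kHz
Total = 192 + 0 = 192 kHz

192


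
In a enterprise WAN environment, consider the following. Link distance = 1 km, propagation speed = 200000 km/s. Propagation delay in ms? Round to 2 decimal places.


Given: distance = 1 km, speed = 200000 km/s
Delay = distance / speed = 1 / 200000 seconds
Delay in ms = 1 * 1000 / 200000
Delay = 0.0050 ms
Rounded to 2 dp = 0.01 ms

0.01


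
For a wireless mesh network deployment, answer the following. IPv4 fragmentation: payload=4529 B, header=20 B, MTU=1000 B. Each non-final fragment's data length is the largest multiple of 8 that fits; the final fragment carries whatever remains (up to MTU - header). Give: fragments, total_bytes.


Max data per non-final fragment = floor((MTU - header)/8)*8 = floor((1000 - 20)/8)*8 = floor(980/8)*8 = 976 B
Final fragment needs no 8-byte alignment: it can carry up to MTU - header = 980 B
Non-final fragments needed = ceil((payload - 980) / 976) = ceil(3549/976) = ceil(3.6363) = 4
Number of fragments = 4 + 1 = 5
Fragment sizes (data): 4 * 976 B + 625 B (last, 625 <= 980 OK)
Total bytes sent = payload + n_frags * header = 4529 + 5*20 = 4529 + 100 = 4629 B

5, 4629


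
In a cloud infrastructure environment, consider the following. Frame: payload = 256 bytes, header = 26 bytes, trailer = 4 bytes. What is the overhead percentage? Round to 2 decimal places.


Given: payload = 256 B, header = 26 B, trailer = 4 B
Overhead bytes = header + trailer = 26 + 4 = 30
Total frame = payload + overhead = 256 + 30 = 286
Overhead % = 30 / 286 * 100 = 10.4895% -> 10.49% (2 dp)

10.49


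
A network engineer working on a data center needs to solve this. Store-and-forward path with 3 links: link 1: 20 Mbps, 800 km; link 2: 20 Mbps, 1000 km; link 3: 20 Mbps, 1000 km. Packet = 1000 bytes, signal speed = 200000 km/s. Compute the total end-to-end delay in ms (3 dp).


Packet = 1000 bytes = 8000 bits. Store-and-forward: sum (t_trans + t_prop) per link.
Link 1: t_trans = 8000/(20*10^6) s = 0.4000 ms; t_prop = 800/200000 s = 4.0000 ms; subtotal = 4.4000 ms
Link 2: t_trans = 8000/(20*10^6) s = 0.4000 ms; t_prop = 1000/200000 s = 5.0000 ms; subtotal = 5.4000 ms
Link 3: t_trans = 8000/(20*10^6) s = 0.4000 ms; t_prop = 1000/200000 s = 5.0000 ms; subtotal = 5.4000 ms
End-to-end = 4.4000 + 5.4000 + 5.4000 = 15.2000 ms -> 15.200 ms (3 dp)

15.200


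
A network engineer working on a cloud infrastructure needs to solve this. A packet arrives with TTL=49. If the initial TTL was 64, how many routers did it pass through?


Given: initial TTL = 64, received TTL = 49
Hops = initial TTL - received TTL
Hops = 64 - 49 = 15

15


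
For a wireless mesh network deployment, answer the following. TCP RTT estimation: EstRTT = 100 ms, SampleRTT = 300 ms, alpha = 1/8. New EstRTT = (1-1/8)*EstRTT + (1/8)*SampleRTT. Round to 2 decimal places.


Given: EstRTT = 100 ms, SampleRTT = 300 ms, alpha = 1/8
New EstRTT = (1 - alpha) * EstRTT + alpha * SampleRTT
(7/8) * 100 = 87.5
(1/8) * 300 = 37.5
New EstRTT = 87.5 + 37.5 = 125 ms -> 125.00 ms (2 dp)

125.00


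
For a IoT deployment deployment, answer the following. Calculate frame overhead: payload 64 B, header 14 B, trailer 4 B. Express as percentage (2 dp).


Given: payload = 64 B, header = 14 B, trailer = 4 B
Overhead bytes = header + trailer = 14 + 4 = 18
Total frame = payload + overhead = 64 + 18 = 82
Overhead % = 18 / 82 * 100 = 21.9512% -> 21.95% (2 dp)

21.95


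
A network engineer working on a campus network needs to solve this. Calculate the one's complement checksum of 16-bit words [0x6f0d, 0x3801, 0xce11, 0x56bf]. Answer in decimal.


Given words: [0x6f0d, 0x3801, 0xce11, 0x56bf]
Step 1: Sum all words
Raw sum = 28429 + 14337 + 52753 + 22207 = 117726
Step 2: Fold carry: (52190 + 1) = 52191
One's complement = ~52191 & 0xFFFF = 13344

13344


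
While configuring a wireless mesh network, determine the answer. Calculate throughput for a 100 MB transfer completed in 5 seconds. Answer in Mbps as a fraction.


Given: file = 100 MB, time = 5 s
File in Mb = 100 * 8 = 800 Mb
Throughput = 800 / 5 Mbps
Throughput = 160 Mbps

160


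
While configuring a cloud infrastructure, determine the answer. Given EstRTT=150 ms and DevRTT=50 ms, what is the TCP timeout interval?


Given: EstRTT = 150 ms, DevRTT = 50 ms
Timeout = EstRTT + 4 * DevRTT
4 * DevRTT = 4 * 50 = 200
Timeout = 150 + 200 = 350 ms

350


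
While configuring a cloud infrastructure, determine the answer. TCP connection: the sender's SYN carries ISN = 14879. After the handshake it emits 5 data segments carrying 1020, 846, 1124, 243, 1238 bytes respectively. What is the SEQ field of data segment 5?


The SYN occupies sequence number ISN = 14879, so the first data byte is ISN + 1 = 14880.
SEQ of data segment i = (ISN + 1) + sum of payload sizes of segments 1..i-1.
Segment 1: SEQ = 14880, payload = 1020 bytes
Segment 2: SEQ = 15900, payload = 846 bytes
Segment 3: SEQ = 16746, payload = 1124 bytes
Segment 4: SEQ = 17870, payload = 243 bytes
Segment 5: SEQ = 18113, payload = 1238 bytes
SEQ of segment 5 = 14880 + 1020 + 846 + 1124 + 243 = 18113

18113


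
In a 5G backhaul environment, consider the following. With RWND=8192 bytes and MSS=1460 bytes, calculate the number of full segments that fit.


Given: RWND = 8192 bytes, MSS = 1460 bytes
Full segments = floor(RWND / MSS)
Full segments = floor(8192 / 1460)
Full segments = floor(5.611) = 5

5


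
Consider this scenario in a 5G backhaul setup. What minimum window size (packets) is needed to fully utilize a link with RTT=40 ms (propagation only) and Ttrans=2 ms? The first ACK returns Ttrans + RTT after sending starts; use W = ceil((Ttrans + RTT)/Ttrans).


Given: Ttrans = 2 ms, RTT = 40 ms (= 2 * Tprop, Tprop = 20 ms)
Time until first ACK returns = Ttrans + RTT = 2 + 40 = 42 ms
Need W * Ttrans >= Ttrans + RTT  ->  W >= (Ttrans + RTT) / Ttrans
(Ttrans + RTT) / Ttrans = 42 / 2 = 21
W_min = ceil(21) = 21

21


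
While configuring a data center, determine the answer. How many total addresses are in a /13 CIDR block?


Given: CIDR prefix /13
Host bits = 32 - 13 = 19
Total addresses = 2^19 = 524288

524288


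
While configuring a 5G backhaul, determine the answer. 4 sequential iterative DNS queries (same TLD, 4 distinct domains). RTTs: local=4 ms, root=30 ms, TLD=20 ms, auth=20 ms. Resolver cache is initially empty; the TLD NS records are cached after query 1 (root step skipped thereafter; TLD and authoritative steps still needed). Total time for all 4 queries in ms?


Lookup 1 (cold cache): local + root + TLD + auth = 4 + 30 + 20 + 20 = 74 ms
Lookups 2..4 (TLD NS cached -> skip root; new domain -> still ask TLD and auth): local + TLD + auth = 4 + 20 + 20 = 44 ms each
Remaining 3 lookups: 3 * 44 = 132 ms
Total = 74 + 132 = 206 ms

206


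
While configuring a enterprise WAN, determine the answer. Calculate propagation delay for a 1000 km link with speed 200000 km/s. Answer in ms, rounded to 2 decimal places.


Given: distance = 1000 km, speed = 200000 km/s
Delay = distance / speed = 1000 / 200000 seconds
Delay in ms = 1000 * 1000 / 200000
Delay = 5.0000 ms
Rounded to 2 dp = 5.00 ms

5.00


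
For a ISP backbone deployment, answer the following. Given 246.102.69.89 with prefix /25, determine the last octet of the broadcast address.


Given: IP = 246.102.69.89, prefix = /25
Host bits = 32 - 25 = 7
Network last octet = 89 AND mask = 0
Host part size = 2^7 - 1 = 127
Broadcast last octet = 0 OR 127 = 127

127


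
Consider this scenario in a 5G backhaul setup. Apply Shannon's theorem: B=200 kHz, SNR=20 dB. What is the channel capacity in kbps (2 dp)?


Given: B = 200 kHz, SNR = 20 dB
SNR linear = 10^(20/10) = 100
1 + SNR = 101
log2(101) = 6.6582114828
C = 200 * 1000 * 6.6582114828 = 1331642.2966 bps
C = 1331.642297 kbps -> 1331.64 kbps (2 dp)

1331.64


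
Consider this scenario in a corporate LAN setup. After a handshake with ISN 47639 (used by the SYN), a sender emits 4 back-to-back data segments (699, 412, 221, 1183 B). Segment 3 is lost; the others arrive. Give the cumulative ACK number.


SYN uses sequence number 47639; first data byte = ISN + 1 = 47640.
Segment 1: SEQ = 47640, len = 699 B, covers [47640, 48338]
Segment 2: SEQ = 48339, len = 412 B, covers [48339, 48750]
Segment 3: SEQ = 48751, len = 221 B, covers [48751, 48971] [LOST]
Segment 4: SEQ = 48972, len = 1183 B, covers [48972, 50154]
In-order data received: bytes [47640, 48750] (segments 1..2).
Segment 3 missing -> gap begins at byte 48751; later segments buffered out of order.
Cumulative ACK = next expected in-order byte = 47640 + 699 + 412 = 48751

48751


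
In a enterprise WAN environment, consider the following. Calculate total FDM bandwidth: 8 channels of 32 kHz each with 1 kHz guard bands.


Given: 8 channels, 32 kHz each, guard = 1 kHz
Channel bandwidth = 8 * 32 = 256 kHz
Guard bands = 7 gaps * 1 kHz = 7 kHz
Total = 256 + 7 = 263 kHz

263
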